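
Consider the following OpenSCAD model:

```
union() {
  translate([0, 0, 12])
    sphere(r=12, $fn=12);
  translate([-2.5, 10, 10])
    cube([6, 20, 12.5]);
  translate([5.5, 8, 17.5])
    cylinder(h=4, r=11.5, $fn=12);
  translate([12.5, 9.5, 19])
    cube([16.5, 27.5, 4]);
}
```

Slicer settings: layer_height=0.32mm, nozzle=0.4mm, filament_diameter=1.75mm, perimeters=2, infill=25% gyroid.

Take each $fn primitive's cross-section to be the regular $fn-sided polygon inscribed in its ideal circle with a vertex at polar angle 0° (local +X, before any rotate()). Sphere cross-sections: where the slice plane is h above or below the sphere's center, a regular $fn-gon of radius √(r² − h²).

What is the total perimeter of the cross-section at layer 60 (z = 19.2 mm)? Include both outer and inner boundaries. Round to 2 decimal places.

178.79 mm

At z = 19.2 mm: the sphere: section is a regular 12-gon, circumradius = √(r²−h²) = √(12²−7.2²) = 9.600 (perimeter = 2·12·9.600·sin(180°/12) = 59.63 mm); the cube at (-2.5, 10) (footprint 6×20) is included at this height (perimeter 52.00 mm); the r=11.5 cylinder at (5.5, 8) gives a regular 12-gon of circumradius 11.5 (constant along its height) (perimeter = 2·12·11.500·sin(180°/12) = 71.43 mm); the cube at (12.5, 9.5) (footprint 16.5×27.5) is included at this height (perimeter 88.00 mm); Merging all regions: the regions partially overlap (shared area 206.39 mm²), so the edge portions inside another operand are dropped and the merged outline is re-measured after clipping — boundary = 178.79 mm. Overall, the cross-section is a single solid region. Total boundary length (outer) = 178.79 mm.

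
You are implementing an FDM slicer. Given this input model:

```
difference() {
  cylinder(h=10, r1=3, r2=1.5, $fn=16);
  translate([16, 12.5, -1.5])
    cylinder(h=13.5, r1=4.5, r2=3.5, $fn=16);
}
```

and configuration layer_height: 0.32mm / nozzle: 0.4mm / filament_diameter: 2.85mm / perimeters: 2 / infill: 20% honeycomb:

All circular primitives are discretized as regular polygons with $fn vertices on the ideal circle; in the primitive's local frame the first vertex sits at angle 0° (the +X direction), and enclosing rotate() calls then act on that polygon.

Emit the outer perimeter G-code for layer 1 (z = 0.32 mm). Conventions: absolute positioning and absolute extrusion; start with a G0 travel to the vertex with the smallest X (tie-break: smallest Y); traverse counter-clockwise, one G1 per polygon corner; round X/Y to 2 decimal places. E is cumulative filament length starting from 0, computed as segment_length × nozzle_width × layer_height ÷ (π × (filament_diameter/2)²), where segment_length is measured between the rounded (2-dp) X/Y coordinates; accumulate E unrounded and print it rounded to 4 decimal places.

G0 X-2.95 Y0.00 Z0.32
G1 X-2.73 Y-1.13 E0.0231
G1 X-2.09 Y-2.09 E0.0462
G1 X-1.13 Y-2.73 E0.0694
G1 X0.00 Y-2.95 E0.0925
G1 X1.13 Y-2.73 E0.1156
G1 X2.09 Y-2.09 E0.1387
G1 X2.73 Y-1.13 E0.1619
G1 X2.95 Y0.00 E0.1850
G1 X2.73 Y1.13 E0.2081
G1 X2.09 Y2.09 E0.2312
G1 X1.13 Y2.73 E0.2544
G1 X0.00 Y2.95 E0.2775
G1 X-1.13 Y2.73 E0.3006
G1 X-2.09 Y2.09 E0.3237
G1 X-2.73 Y1.13 E0.3469
G1 X-2.95 Y0.00 E0.3700

At z = 0.32 mm: the cone: at t=0.032 of its height the radius interpolates to r₁+(r₂−r₁)t = 2.952, giving a regular 16-gon of that circumradius; the cone at (16, 12.5): at t=0.135 of its height the radius interpolates to r₁+(r₂−r₁)t = 4.365, giving a regular 16-gon of that circumradius; After the difference (first − rest): starting from the cone, the cone at (16, 12.5) misses the remaining region (no effect) — 1 connected region. The outline is a single polygon with 16 vertices. Extrusion per mm of travel: 0.4 × 0.32 / (π × 1.425²) = 0.020065. Accumulating E over each segment gives final E = 0.3700.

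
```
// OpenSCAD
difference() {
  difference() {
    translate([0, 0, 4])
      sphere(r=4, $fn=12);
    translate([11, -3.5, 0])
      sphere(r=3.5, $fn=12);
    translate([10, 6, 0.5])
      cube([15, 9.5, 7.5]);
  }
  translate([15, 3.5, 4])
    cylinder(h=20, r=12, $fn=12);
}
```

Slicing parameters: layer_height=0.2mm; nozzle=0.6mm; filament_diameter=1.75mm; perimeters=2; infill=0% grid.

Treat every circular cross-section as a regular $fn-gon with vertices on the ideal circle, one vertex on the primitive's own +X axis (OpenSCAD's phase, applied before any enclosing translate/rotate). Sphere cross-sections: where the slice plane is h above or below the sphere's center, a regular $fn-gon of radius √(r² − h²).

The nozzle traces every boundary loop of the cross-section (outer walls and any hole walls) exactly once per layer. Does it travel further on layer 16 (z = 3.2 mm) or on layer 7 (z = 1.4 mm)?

Layer 16 (z = 3.2): the sphere: section is a regular 12-gon, circumradius = √(r²−h²) = √(4²−0.8²) = 3.919 (perimeter = 2·12·3.919·sin(180°/12) = 24.34 mm); the r=3.5 sphere at (11, -3.5) contributes a regular 12-gon of circumradius √(3.5²−3.2²) = 1.418 (perimeter = 2·12·1.418·sin(180°/12) = 8.81 mm); the cube at (10, 6) (footprint 15×9.5) is included at this height (perimeter 49.00 mm); After the difference (first − rest): starting from the r=4 sphere, the r=3.5 sphere at (11, -3.5) misses the remaining region (no effect); the 15×9.5 cube at (10, 6) misses the remaining region (no effect) — boundary = 24.34 mm; the cylinder at (15, 3.5) does not reach this height (z outside [4, 24]); Subtracting the remaining from the first: none of the subtracted shapes is present at this height, so the result so far is unchanged — boundary = 24.34 mm. So its perimeter = 24.34 mm. Layer 7 (z = 1.4): the sphere: section is a regular 12-gon, circumradius = √(r²−h²) = √(4²−2.6²) = 3.040 (perimeter = 2·12·3.040·sin(180°/12) = 18.88 mm); the sphere at (11, -3.5): section is a regular 12-gon, circumradius = √(r²−h²) = √(3.5²−1.4²) = 3.208 (perimeter = 2·12·3.208·sin(180°/12) = 19.93 mm); the 15×9.5 cube at (10, 6) contributes its full rectangle (perimeter 49.00 mm); Subtracting the remaining from the first: starting from the r=4 sphere, the r=3.5 sphere at (11, -3.5) misses the remaining region (no effect); the 15×9.5 cube at (10, 6) misses the remaining region (no effect) — boundary = 18.88 mm; the cylinder at (15, 3.5) does not reach this height (z outside [4, 24]); After the difference (first − rest): none of the subtracted shapes is present at this height, so that combined region is unchanged — boundary = 18.88 mm. So its perimeter = 18.88 mm. Layer 16 is larger (24.34 vs 18.88 mm).

layer 16 (z = 3.2 mm)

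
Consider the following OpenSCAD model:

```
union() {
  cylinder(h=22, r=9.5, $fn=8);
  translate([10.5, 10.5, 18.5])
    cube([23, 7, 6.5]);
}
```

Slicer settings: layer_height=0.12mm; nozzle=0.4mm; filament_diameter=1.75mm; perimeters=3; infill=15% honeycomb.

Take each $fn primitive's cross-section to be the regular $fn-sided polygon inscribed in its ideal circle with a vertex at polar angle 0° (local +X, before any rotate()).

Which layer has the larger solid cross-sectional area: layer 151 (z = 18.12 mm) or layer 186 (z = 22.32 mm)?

Layer 151 (z = 18.12): the cylinder: section is a regular 8-gon, circumradius r=9.5 (area = (8/2)·9.500²·sin(360°/8) = 255.27 mm²); the cube at (10.5, 10.5) is not intersected at this z (z outside [18.5, 25]); Merging all regions: only the r=9.5 cylinder is present, so the union is just that shape — area = 255.27 mm². So its area = 255.27 mm². Layer 186 (z = 22.32): the cylinder does not reach this height (z outside [0, 22]); the 23×7 cube at (10.5, 10.5) contributes its full rectangle (area 161.00 mm²); Taking the union: only the 23×7 cube at (10.5, 10.5) is present, so the union is just that shape — area = 161.00 mm². So its area = 161.00 mm². Layer 151 is larger (255.27 vs 161.00 mm²).

layer 151 (z = 18.12 mm)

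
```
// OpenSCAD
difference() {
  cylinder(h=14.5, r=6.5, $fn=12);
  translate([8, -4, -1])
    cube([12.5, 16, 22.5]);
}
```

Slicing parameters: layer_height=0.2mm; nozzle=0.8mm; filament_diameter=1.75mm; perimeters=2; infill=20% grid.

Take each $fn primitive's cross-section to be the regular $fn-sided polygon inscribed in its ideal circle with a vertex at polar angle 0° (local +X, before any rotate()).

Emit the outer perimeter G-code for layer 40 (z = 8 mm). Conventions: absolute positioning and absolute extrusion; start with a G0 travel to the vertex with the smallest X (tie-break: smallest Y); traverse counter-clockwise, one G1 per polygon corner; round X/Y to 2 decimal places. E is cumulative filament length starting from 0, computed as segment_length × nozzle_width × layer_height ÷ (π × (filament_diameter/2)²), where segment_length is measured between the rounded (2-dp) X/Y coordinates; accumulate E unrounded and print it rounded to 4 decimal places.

At z = 8 mm: the r=6.5 cylinder gives a regular 12-gon of circumradius 6.5 (constant along its height); the cube at (8, -4) (footprint 12.5×16) is included at this height; After the difference (first − rest): starting from the r=6.5 cylinder, the 12.5×16 cube at (8, -4) misses the remaining region (no effect) — 1 connected region. The outline is a single polygon with 12 vertices. Extrusion per mm of travel: 0.8 × 0.2 / (π × 0.875²) = 0.066520. Accumulating E over each segment gives final E = 2.6860.

G0 X-6.50 Y0.00 Z8.00
G1 X-5.63 Y-3.25 E0.2238
G1 X-3.25 Y-5.63 E0.4477
G1 X0.00 Y-6.50 E0.6715
G1 X3.25 Y-5.63 E0.8953
G1 X5.63 Y-3.25 E1.1192
G1 X6.50 Y0.00 E1.3430
G1 X5.63 Y3.25 E1.5668
G1 X3.25 Y5.63 E1.7907
G1 X0.00 Y6.50 E2.0145
G1 X-3.25 Y5.63 E2.2383
G1 X-5.63 Y3.25 E2.4622
G1 X-6.50 Y0.00 E2.6860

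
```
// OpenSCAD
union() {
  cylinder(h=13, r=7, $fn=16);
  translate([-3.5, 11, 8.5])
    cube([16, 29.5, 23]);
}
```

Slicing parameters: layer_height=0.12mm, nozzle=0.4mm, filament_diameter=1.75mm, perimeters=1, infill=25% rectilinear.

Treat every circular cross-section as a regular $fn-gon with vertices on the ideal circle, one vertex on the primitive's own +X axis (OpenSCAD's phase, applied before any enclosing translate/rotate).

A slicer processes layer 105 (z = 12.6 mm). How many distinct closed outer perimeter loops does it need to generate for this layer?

At z = 12.6 mm: the cylinder: section is a regular 16-gon, circumradius r=7; the cube at (-3.5, 11) (footprint 16×29.5) is included at this height; Merging all regions: the 2 present regions are separate (no shared area or edge), so areas and boundary lengths simply add and each stays a separate island — 2 connected regions. The result has 2 disconnected regions.

2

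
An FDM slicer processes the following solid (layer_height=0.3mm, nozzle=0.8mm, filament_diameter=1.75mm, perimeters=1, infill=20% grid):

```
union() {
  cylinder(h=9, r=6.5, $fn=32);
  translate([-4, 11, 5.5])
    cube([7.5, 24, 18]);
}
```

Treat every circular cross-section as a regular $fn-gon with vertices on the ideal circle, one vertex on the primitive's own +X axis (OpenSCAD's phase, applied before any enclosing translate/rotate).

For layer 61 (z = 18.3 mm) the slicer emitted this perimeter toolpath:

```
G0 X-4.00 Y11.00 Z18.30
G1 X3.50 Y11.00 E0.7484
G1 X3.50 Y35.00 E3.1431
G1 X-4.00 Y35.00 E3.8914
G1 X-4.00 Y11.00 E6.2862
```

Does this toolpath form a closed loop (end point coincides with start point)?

yes

Start point (G0): (-4.00, 11.00). End point (last G1): the path returns to the start — closed.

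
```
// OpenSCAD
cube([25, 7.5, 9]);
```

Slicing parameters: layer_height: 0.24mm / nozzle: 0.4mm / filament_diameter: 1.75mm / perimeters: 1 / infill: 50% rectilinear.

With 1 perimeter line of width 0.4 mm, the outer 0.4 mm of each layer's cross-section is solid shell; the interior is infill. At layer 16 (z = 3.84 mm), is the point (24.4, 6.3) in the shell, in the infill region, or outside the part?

infill

At z = 3.84 mm: the cube is present — its section is the full 25×7.5 rectangle. Overall, the cross-section is a single solid region. The nearest boundary edge runs (25.00, 0.00)→(25.00, 7.50); distance from the point to it = 0.60 mm. The point is inside the cross-section and 0.60 mm from the nearest boundary — more than the 0.4 mm shell width (1 × 0.4), so it's in the infill interior.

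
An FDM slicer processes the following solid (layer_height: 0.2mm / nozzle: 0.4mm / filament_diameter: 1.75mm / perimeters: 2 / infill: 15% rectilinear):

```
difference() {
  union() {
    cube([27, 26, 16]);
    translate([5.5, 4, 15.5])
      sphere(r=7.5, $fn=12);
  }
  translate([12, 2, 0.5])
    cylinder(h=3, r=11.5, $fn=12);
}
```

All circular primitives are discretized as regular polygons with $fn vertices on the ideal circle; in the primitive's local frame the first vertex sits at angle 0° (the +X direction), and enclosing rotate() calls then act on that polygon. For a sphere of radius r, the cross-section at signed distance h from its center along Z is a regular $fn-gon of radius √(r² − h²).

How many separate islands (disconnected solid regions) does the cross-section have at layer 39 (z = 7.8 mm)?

At z = 7.8 mm: the cube is present — its section is the full 27×26 rectangle; the sphere at (5.5, 4) does not reach this height (|z−center|=7.700 > r=7.5); Combining (union): only the 27×26 cube is present, so the union is just that shape — 1 connected region; the cylinder at (12, 2) is absent (z outside [0.5, 3.5]); After the difference (first − rest): none of the subtracted shapes is present at this height, so the result so far is unchanged — 1 connected region. Overall, the cross-section is a single solid region. Island count = 1.

1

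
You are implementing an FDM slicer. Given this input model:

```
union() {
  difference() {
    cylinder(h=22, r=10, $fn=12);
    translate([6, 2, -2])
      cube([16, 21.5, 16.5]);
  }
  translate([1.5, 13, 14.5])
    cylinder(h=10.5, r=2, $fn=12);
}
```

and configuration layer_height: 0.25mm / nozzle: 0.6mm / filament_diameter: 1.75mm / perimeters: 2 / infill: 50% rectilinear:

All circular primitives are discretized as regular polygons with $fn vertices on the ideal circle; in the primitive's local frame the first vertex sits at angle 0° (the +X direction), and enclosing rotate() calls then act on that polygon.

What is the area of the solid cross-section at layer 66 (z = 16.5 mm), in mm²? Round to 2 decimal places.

312.00 mm²

At z = 16.5 mm: the cylinder: section is a regular 12-gon, circumradius r=10 (area = (12/2)·10.000²·sin(360°/12) = 300.00 mm²); the cube at (6, 2) is absent (z outside [-2, 14.5]); After the difference (first − rest): none of the subtracted shapes is present at this height, so the r=10 cylinder is unchanged — area = 300.00 mm²; the cylinder at (1.5, 13): section is a regular 12-gon, circumradius r=2 (area = (12/2)·2.000²·sin(360°/12) = 12.00 mm²); Merging all regions: the 2 present regions are separate (no shared area or edge), so areas and boundary lengths simply add and each stays a separate island — area = 312.00 mm². Overall, the cross-section has 2 separate islands. Net area = 312.00 mm².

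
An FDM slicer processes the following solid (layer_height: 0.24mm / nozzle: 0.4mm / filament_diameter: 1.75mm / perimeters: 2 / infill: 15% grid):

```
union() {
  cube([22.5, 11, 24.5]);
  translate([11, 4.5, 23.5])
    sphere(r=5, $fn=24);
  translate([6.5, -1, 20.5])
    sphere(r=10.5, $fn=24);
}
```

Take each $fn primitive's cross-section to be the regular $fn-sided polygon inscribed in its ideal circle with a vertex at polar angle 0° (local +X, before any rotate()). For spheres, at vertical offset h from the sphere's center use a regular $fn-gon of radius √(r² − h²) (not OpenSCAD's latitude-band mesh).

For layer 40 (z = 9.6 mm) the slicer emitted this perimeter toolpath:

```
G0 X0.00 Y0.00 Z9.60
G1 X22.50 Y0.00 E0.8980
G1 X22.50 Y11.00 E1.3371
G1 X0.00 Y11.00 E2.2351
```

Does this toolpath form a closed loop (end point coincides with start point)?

Start point (G0): (0.00, 0.00). End point (last G1): the path does not return to the start — open.

no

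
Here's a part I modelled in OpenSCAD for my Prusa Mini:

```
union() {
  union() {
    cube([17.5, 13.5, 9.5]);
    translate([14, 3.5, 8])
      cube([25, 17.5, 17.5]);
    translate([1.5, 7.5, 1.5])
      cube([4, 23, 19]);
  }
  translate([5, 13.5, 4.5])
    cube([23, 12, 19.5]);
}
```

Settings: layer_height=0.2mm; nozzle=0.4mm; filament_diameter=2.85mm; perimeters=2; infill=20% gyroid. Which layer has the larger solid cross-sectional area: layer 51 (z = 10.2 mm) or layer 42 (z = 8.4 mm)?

layer 42 (z = 8.4 mm)

Layer 51 (z = 10.2): the cube does not reach this height (z outside [0, 9.5]); the cube at (14, 3.5) is present — its section is the full 25×17.5 rectangle (area 437.50 mm²); the cube at (1.5, 7.5) (footprint 4×23) is included at this height (area 92.00 mm²); Taking the union: the 2 present regions are separate (no shared area or edge), so areas and boundary lengths simply add and each stays a separate island — area = 529.50 mm²; the cube at (5, 13.5) (footprint 23×12) is included at this height (area 276.00 mm²); Combining (union): the regions partially overlap — summed areas 805.50 mm² minus the doubly-counted overlap 111.00 mm² gives 694.50 mm² — area = 694.50 mm². So its area = 694.50 mm². Layer 42 (z = 8.4): the cube (footprint 17.5×13.5) is included at this height (area 236.25 mm²); the cube at (14, 3.5) (footprint 25×17.5) is included at this height (area 437.50 mm²); the cube at (1.5, 7.5) is present — its section is the full 4×23 rectangle (area 92.00 mm²); Taking the union: the regions partially overlap — summed areas 765.75 mm² minus the doubly-counted overlap 59.00 mm² gives 706.75 mm² — area = 706.75 mm²; the cube at (5, 13.5) (footprint 23×12) is included at this height (area 276.00 mm²); Merging all regions: the regions partially overlap — summed areas 982.75 mm² minus the doubly-counted overlap 111.00 mm² gives 871.75 mm² — area = 871.75 mm². So its area = 871.75 mm². Layer 42 is larger (871.75 vs 694.50 mm²).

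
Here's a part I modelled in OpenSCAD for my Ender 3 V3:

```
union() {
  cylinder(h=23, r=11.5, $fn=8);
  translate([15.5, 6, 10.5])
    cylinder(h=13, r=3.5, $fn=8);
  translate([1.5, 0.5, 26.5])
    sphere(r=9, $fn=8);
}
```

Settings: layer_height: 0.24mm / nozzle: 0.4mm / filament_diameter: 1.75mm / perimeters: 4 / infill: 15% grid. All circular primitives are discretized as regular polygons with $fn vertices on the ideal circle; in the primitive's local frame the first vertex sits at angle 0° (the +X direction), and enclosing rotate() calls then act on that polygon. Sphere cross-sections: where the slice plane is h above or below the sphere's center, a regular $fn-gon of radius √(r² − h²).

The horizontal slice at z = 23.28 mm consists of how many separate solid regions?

2

At z = 23.28 mm: the cylinder is absent (z outside [0, 23]); the r=3.5 cylinder at (15.5, 6) contributes a regular 8-gon of circumradius 3.5; the r=9 sphere at (1.5, 0.5) slices to a regular 8-gon of circumradius 8.404 (√(r²−h²) with h=3.22 from center); Combining (union): the 2 present regions are separate (no shared area or edge), so areas and boundary lengths simply add and each stays a separate island — 2 connected regions. The result has 2 disconnected regions.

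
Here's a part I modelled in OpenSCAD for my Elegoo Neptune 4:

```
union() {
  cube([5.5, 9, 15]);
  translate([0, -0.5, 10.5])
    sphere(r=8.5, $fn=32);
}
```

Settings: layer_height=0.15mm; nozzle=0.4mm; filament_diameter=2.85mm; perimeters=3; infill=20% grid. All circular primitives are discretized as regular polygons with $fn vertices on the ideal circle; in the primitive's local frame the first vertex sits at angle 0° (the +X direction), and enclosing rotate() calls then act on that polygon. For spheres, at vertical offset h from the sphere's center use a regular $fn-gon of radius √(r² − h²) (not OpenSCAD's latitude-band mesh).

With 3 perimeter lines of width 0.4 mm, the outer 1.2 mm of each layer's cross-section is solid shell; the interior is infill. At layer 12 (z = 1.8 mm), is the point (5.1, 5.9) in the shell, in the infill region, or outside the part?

At z = 1.8 mm: the 5.5×9 cube contributes its full rectangle; the sphere at (0, -0.5) does not reach this height (|z−center|=8.700 > r=8.5); Taking the union: only the 5.5×9 cube is present, so the union is just that shape — 1 connected region. Overall, the cross-section is a single solid region. The nearest boundary edge runs (5.50, 0.00)→(5.50, 9.00); distance from the point to it = 0.40 mm. The point is inside the cross-section, 0.40 mm from the nearest boundary — within the 1.2 mm shell band (3 × 0.4).

shell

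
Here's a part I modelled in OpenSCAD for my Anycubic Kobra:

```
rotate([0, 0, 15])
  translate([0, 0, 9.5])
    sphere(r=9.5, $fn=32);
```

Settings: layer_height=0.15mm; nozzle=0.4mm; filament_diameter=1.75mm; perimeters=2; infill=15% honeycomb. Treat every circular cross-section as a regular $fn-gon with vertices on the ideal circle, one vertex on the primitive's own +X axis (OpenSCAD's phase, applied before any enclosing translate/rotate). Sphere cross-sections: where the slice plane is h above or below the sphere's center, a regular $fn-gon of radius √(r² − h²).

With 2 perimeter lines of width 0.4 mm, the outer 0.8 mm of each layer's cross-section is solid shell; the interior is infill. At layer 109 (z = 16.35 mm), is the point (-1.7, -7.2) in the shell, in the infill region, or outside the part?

At z = 16.35 mm: the r=9.5 sphere slices to a regular 32-gon of circumradius 6.582 (√(r²−h²) with h=6.85 from center); (rotated 15° about Z; rotation is an isometry so areas/perimeters/island counts are preserved). Overall, the cross-section is a single solid region. Undo the 15° rotation: the query point maps to (-3.506, -6.515) in the un-rotated model frame. The nearest boundary edge runs (-3.66, -5.47)→(-2.52, -6.08); distance from the point to it = 0.85 mm. The point is not inside any of the regions above, so it lies outside the cross-section (0.85 mm from the nearest boundary).

outside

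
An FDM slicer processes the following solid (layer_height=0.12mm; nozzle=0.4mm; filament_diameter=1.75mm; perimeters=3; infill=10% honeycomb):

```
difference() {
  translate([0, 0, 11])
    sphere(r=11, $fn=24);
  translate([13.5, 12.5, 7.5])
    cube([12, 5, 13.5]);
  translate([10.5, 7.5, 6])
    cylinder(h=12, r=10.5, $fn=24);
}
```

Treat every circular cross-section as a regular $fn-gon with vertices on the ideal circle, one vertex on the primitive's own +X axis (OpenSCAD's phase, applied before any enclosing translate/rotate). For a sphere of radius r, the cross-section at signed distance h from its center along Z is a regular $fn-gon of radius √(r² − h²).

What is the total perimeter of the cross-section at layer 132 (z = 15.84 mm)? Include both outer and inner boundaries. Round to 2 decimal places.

61.53 mm

At z = 15.84 mm: the r=11 sphere slices to a regular 24-gon of circumradius 9.878 (√(r²−h²) with h=4.84 from center) (perimeter = 2·24·9.878·sin(180°/24) = 61.89 mm); the cube at (13.5, 12.5) is present — its section is the full 12×5 rectangle (perimeter 34.00 mm); the r=10.5 cylinder at (10.5, 7.5) gives a regular 24-gon of circumradius 10.5 (constant along its height) (perimeter = 2·24·10.500·sin(180°/24) = 65.79 mm); After the difference (first − rest): starting from the r=11 sphere, the 12×5 cube at (13.5, 12.5) misses the remaining region (no effect); the r=10.5 cylinder at (10.5, 7.5) partially overlaps it — only the 79.85 mm² overlap (of its 342.42 mm²) is removed, clipping the outline — boundary = 61.53 mm. Overall, the cross-section is a single solid region. Total boundary length (outer) = 61.53 mm.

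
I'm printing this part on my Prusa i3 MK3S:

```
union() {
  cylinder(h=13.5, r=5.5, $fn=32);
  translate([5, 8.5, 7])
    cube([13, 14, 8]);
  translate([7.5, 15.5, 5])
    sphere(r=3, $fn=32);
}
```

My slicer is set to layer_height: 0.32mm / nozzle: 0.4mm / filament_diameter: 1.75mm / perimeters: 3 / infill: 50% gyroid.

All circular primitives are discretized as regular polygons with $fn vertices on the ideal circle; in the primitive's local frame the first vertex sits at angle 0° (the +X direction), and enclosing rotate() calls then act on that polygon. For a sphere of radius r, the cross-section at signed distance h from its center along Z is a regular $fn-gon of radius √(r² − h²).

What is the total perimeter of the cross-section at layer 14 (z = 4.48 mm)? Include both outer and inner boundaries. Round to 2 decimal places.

53.04 mm

At z = 4.48 mm: the r=5.5 cylinder gives a regular 32-gon of circumradius 5.5 (constant along its height) (perimeter = 2·32·5.500·sin(180°/32) = 34.50 mm); the cube at (5, 8.5) is not intersected at this z (z outside [7, 15]); the r=3 sphere at (7.5, 15.5) contributes a regular 32-gon of circumradius √(3²−0.52²) = 2.955 (perimeter = 2·32·2.955·sin(180°/32) = 18.53 mm); Taking the union: the 2 present regions are separate (no shared area or edge), so areas and boundary lengths simply add and each stays a separate island — boundary = 53.04 mm. Overall, the cross-section has 2 separate islands. Total boundary length (outer) = 53.04 mm.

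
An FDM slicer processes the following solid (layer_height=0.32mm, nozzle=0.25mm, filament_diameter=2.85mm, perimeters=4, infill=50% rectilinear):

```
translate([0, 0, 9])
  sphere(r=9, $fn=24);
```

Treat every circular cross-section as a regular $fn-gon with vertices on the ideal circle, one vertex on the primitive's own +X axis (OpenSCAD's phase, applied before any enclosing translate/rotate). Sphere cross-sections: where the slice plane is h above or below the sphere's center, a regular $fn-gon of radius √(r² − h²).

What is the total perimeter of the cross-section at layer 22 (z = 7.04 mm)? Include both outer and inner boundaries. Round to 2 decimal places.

55.03 mm

At z = 7.04 mm: the r=9 sphere contributes a regular 24-gon of circumradius √(9²−1.96²) = 8.784 (perimeter = 2·24·8.784·sin(180°/24) = 55.03 mm). Overall, the cross-section is a single solid region. Total boundary length (outer) = 55.03 mm.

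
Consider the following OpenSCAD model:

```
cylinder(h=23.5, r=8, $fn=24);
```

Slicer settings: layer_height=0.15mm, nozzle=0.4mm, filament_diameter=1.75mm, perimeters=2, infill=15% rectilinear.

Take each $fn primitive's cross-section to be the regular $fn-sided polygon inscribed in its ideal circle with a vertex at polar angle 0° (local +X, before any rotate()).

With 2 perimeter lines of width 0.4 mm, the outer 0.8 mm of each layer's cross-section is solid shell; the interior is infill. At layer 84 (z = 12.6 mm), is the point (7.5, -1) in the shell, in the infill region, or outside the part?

shell

At z = 12.6 mm: the cylinder: section is a regular 24-gon, circumradius r=8. Overall, the cross-section is a single solid region. The nearest boundary edge runs (7.73, -2.07)→(8.00, 0.00); distance from the point to it = 0.37 mm. The point is inside the cross-section, 0.37 mm from the nearest boundary — within the 0.8 mm shell band (2 × 0.4).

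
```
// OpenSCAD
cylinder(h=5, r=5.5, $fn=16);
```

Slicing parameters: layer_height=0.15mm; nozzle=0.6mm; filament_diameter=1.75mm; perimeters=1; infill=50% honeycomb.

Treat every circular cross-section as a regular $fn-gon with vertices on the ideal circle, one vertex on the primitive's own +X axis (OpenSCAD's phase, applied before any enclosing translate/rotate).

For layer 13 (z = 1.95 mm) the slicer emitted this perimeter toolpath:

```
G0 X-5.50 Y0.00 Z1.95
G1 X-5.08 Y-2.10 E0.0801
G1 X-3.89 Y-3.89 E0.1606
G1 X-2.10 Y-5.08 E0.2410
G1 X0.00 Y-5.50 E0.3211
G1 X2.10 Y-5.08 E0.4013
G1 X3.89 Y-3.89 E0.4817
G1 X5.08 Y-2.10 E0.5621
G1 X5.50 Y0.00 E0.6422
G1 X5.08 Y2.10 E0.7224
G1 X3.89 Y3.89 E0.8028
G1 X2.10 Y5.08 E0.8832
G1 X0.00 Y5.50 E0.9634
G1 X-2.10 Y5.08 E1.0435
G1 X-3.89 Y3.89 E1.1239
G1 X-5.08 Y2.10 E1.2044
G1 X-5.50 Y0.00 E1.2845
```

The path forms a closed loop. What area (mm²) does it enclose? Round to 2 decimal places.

92.57 mm²

Apply the shoelace formula to the sequence of (X, Y) vertices; enclosed area = 92.57 mm².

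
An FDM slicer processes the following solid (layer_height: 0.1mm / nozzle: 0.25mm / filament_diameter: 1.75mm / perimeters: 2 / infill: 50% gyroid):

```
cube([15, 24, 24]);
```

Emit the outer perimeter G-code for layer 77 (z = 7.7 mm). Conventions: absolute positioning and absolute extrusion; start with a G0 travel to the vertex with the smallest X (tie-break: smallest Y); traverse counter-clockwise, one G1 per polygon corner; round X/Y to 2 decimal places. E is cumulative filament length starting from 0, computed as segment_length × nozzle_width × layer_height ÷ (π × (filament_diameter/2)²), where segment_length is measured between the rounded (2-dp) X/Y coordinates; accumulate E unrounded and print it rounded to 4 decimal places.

G0 X0.00 Y0.00 Z7.70
G1 X15.00 Y0.00 E0.1559
G1 X15.00 Y24.00 E0.4054
G1 X0.00 Y24.00 E0.5613
G1 X0.00 Y0.00 E0.8107

At z = 7.7 mm: the 15×24 cube contributes its full rectangle. The outline is a single polygon with 4 vertices. Extrusion per mm of travel: 0.25 × 0.1 / (π × 0.875²) = 0.010394. Accumulating E over each segment gives final E = 0.8107.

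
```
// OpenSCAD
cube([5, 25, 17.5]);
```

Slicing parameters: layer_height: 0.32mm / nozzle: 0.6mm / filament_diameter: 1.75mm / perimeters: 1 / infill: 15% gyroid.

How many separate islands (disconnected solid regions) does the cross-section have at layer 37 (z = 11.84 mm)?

1

At z = 11.84 mm: the cube (footprint 5×25) is included at this height. Overall, the cross-section is a single solid region. Island count = 1.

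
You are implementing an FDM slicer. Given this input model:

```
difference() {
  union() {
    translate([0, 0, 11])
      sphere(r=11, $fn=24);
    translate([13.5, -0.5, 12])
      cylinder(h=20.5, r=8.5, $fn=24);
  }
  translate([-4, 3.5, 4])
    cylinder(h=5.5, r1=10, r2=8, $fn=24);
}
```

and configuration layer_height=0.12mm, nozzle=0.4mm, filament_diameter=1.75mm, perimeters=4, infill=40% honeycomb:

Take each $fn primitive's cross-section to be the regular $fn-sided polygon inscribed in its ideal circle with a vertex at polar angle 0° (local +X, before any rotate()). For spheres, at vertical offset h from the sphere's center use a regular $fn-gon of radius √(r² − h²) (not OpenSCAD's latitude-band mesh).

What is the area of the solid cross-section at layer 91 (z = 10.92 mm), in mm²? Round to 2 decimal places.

At z = 10.92 mm: the r=11 sphere contributes a regular 24-gon of circumradius √(11²−0.08²) = 11.000 (area = (24/2)·11.000²·sin(360°/24) = 375.79 mm²); the cylinder at (13.5, -0.5) is not intersected at this z (z outside [12, 32.5]); Combining (union): only the r=11 sphere is present, so the union is just that shape — area = 375.79 mm²; the cone at (-4, 3.5) is not intersected at this z (z outside [4, 9.5]); Taking the first minus the rest: none of the subtracted shapes is present at this height, so the result so far is unchanged — area = 375.79 mm². Overall, the cross-section is a single solid region. Net area = 375.79 mm².

375.79 mm²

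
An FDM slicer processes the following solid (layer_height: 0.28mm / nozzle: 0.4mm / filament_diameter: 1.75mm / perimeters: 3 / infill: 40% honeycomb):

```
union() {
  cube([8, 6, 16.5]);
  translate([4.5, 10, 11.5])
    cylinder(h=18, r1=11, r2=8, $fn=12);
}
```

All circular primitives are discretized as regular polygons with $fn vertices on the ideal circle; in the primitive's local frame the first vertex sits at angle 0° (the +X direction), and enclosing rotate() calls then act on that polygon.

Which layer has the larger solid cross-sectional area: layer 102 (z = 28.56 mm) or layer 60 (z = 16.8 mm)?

Layer 102 (z = 28.56): the cube does not reach this height (z outside [0, 16.5]); the cone at (4.5, 10) contributes a regular 12-gon of circumradius 8.157 (interpolated between r1=11 and r2=8 at t=0.948) (area = (12/2)·8.157²·sin(360°/12) = 199.59 mm²); Taking the union: only the cone at (4.5, 10) is present, so the union is just that shape — area = 199.59 mm². So its area = 199.59 mm². Layer 60 (z = 16.8): the cube does not reach this height (z outside [0, 16.5]); the cone at (4.5, 10) contributes a regular 12-gon of circumradius 10.117 (interpolated between r1=11 and r2=8 at t=0.294) (area = (12/2)·10.117²·sin(360°/12) = 307.04 mm²); Merging all regions: only the cone at (4.5, 10) is present, so the union is just that shape — area = 307.04 mm². So its area = 307.04 mm². Layer 60 is larger (307.04 vs 199.59 mm²).

layer 60 (z = 16.8 mm)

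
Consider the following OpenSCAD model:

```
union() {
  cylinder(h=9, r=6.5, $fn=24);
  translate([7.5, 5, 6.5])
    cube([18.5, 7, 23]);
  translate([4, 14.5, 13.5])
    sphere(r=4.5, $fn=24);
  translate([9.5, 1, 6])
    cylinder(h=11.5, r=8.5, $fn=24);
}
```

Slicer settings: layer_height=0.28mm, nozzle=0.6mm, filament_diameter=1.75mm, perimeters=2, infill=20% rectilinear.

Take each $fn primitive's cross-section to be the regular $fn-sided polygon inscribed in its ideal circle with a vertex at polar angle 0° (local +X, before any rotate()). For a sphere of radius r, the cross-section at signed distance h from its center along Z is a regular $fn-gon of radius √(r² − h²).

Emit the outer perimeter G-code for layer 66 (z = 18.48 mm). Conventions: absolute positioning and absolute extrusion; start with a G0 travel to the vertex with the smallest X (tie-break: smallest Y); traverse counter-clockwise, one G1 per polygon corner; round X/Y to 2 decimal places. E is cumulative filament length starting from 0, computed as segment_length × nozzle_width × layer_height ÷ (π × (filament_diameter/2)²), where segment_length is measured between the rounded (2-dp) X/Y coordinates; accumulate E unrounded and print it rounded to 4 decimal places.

G0 X7.50 Y5.00 Z18.48
G1 X26.00 Y5.00 E1.2922
G1 X26.00 Y12.00 E1.7811
G1 X7.50 Y12.00 E3.0732
G1 X7.50 Y5.00 E3.5622

At z = 18.48 mm: the cylinder does not reach this height (z outside [0, 9]); the cube at (7.5, 5) is present — its section is the full 18.5×7 rectangle; the sphere at (4, 14.5) is absent (|z−center|=4.980 > r=4.5); the cylinder at (9.5, 1) is absent (z outside [6, 17.5]); Combining (union): only the 18.5×7 cube at (7.5, 5) is present, so the union is just that shape — 1 connected region. The outline is a single polygon with 4 vertices. Extrusion per mm of travel: 0.6 × 0.28 / (π × 0.875²) = 0.069846. Accumulating E over each segment gives final E = 3.5622.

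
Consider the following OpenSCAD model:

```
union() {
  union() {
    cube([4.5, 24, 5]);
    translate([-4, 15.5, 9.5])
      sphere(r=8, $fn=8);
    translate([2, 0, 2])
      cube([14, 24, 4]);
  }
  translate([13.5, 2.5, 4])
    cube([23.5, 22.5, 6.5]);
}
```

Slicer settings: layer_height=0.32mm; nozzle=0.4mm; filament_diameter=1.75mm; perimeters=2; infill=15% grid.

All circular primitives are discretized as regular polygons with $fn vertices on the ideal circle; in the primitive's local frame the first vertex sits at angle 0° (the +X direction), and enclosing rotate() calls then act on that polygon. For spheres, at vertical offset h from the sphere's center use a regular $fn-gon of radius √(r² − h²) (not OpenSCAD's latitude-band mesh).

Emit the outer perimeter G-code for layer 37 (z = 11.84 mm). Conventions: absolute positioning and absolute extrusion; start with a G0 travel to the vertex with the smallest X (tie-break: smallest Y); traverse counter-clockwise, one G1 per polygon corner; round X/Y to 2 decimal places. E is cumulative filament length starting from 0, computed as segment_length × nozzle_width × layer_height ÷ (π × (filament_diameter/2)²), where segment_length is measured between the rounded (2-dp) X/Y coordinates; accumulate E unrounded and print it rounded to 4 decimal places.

At z = 11.84 mm: the cube is absent (z outside [0, 5]); the r=8 sphere at (-4, 15.5) slices to a regular 8-gon of circumradius 7.650 (√(r²−h²) with h=2.34 from center); the cube at (2, 0) is absent (z outside [2, 6]); Taking the union: only the r=8 sphere at (-4, 15.5) is present, so the union is just that shape — 1 connected region; the cube at (13.5, 2.5) is absent (z outside [4, 10.5]); Combining (union): only that combined region is present, so the union is just that shape — 1 connected region. The outline is a single polygon with 8 vertices. Extrusion per mm of travel: 0.4 × 0.32 / (π × 0.875²) = 0.053216. Accumulating E over each segment gives final E = 2.4928.

G0 X-11.65 Y15.50 Z11.84
G1 X-9.41 Y10.09 E0.3116
G1 X-4.00 Y7.85 E0.6232
G1 X1.41 Y10.09 E0.9348
G1 X3.65 Y15.50 E1.2464
G1 X1.41 Y20.91 E1.5580
G1 X-4.00 Y23.15 E1.8696
G1 X-9.41 Y20.91 E2.1812
G1 X-11.65 Y15.50 E2.4928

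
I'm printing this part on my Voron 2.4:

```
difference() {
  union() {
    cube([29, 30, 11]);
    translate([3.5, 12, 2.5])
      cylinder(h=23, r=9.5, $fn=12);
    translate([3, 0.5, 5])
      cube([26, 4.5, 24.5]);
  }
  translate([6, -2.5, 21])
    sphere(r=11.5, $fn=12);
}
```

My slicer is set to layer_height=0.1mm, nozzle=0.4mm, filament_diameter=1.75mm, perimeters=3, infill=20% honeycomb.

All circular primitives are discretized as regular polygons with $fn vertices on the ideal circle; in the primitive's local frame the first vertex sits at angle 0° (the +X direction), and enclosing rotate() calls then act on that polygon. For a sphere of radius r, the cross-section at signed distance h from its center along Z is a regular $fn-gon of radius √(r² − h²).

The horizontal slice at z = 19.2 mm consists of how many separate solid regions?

At z = 19.2 mm: the cube is absent (z outside [0, 11]); the r=9.5 cylinder at (3.5, 12) gives a regular 12-gon of circumradius 9.5 (constant along its height); the 26×4.5 cube at (3, 0.5) contributes its full rectangle; Taking the union: the regions partially overlap (shared area 10.82 mm²), so overlapping operands fuse into one piece — 1 connected region; the r=11.5 sphere at (6, -2.5) slices to a regular 12-gon of circumradius 11.358 (√(r²−h²) with h=1.8 from center); Subtracting the remaining from the first: starting from the result so far, the r=11.5 sphere at (6, -2.5) partially overlaps it — only the 100.89 mm² overlap (of its 387.03 mm²) is removed, clipping the outline — 2 connected regions. The result has 2 disconnected regions.

2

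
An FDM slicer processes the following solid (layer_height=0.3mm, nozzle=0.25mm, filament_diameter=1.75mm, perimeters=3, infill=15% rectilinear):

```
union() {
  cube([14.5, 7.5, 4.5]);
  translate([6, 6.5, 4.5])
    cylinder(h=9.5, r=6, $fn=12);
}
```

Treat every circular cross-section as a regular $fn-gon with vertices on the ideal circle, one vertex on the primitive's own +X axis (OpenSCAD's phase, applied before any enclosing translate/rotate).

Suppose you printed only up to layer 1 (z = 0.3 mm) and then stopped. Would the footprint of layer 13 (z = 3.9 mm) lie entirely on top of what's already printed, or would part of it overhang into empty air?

Compare the two slices. At z = 0.3: the cube is present — its section is the full 14.5×7.5 rectangle (area 108.75 mm²); the cylinder at (6, 6.5) is absent (z outside [4.5, 14]); Combining (union): only the 14.5×7.5 cube is present, so the union is just that shape — area = 108.75 mm². At z = 3.9: the cube is present — its section is the full 14.5×7.5 rectangle (area 108.75 mm²); the cylinder at (6, 6.5) is absent (z outside [4.5, 14]); Merging all regions: only the 14.5×7.5 cube is present, so the union is just that shape — area = 108.75 mm². Checking containment: the cross-section at z = 3.9 is a subset of the cross-section at z = 0.3.

entirely on top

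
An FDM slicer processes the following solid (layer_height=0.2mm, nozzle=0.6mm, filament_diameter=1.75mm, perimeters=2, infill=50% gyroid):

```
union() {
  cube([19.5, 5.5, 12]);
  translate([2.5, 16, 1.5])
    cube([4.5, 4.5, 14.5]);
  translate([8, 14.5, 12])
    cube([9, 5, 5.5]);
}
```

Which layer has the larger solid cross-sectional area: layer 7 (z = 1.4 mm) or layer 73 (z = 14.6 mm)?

layer 7 (z = 1.4 mm)

Layer 7 (z = 1.4): the cube is present — its section is the full 19.5×5.5 rectangle (area 107.25 mm²); the cube at (2.5, 16) is not intersected at this z (z outside [1.5, 16]); the cube at (8, 14.5) is not intersected at this z (z outside [12, 17.5]); Merging all regions: only the 19.5×5.5 cube is present, so the union is just that shape — area = 107.25 mm². So its area = 107.25 mm². Layer 73 (z = 14.6): the cube does not reach this height (z outside [0, 12]); the cube at (2.5, 16) (footprint 4.5×4.5) is included at this height (area 20.25 mm²); the cube at (8, 14.5) (footprint 9×5) is included at this height (area 45.00 mm²); Combining (union): the 2 present regions are separate (no shared area or edge), so areas and boundary lengths simply add and each stays a separate island — area = 65.25 mm². So its area = 65.25 mm². Layer 7 is larger (107.25 vs 65.25 mm²).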